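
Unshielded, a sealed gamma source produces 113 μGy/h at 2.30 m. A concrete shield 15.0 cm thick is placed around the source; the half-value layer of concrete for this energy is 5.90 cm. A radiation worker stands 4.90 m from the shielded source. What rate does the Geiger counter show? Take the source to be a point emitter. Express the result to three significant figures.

Distance alone: 113 × (2.30/4.90)² = 113 × 0.2203 = 24.89 μGy/h.
Shield: 15.0/5.90 = 2.542 half-value layers → attenuation 2^(−2.542) = 0.1717.
Combined: 24.89 × 0.1717 = 4.274 μGy/h.

4.27 μGy/h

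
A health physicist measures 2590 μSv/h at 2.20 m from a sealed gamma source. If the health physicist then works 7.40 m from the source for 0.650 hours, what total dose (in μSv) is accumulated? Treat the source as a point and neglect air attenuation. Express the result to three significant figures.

Using I₁d₁² = I₂d₂², rate at 7.40 m:
2590 × (2.20/7.40)² = 2590 × 0.08839 = 228.9 μSv/h.
Dose = rate × time = 228.9 μSv/h × 0.6500 h = 148.8 μSv.

149 μSv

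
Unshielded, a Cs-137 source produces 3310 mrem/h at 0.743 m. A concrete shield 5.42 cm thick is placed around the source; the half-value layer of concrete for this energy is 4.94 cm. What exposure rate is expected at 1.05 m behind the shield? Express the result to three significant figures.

775 mrem/h

Distance alone: 3310 × (0.743/1.05)² = 3310 × 0.5007 = 1657 mrem/h.
Shield: 5.42/4.94 = 1.097 half-value layers → attenuation 2^(−1.097) = 0.4675.
Combined: 1657 × 0.4675 = 774.6 mrem/h.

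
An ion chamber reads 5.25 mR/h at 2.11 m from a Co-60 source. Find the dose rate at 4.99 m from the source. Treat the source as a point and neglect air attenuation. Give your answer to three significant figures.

By the inverse-square law, the rate at 4.99 m is
5.25 × (2.11/4.99)² = 5.25 × 0.1788 = 0.9387 mR/h.

0.939 mR/h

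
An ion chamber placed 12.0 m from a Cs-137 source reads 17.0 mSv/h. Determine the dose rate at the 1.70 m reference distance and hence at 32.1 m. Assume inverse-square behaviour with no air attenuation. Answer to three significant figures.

847 mSv/h; 2.38 mSv/h

Using I₁d₁² = I₂d₂²,
At 1.70 m: 17.0 × (12.0/1.70)² = 17.0 × 49.83 = 847.1 mSv/h
At 32.1 m: 847.1 × (1.70/32.1)² = 847.1 × 0.002805 = 2.376 mSv/h.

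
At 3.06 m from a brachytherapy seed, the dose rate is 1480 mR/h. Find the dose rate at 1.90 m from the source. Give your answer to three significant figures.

3840 mR/h

Since intensity falls as 1/r², the rate at 1.90 m is
1480 × (3.06/1.90)² = 1480 × 2.594 = 3839 mR/h.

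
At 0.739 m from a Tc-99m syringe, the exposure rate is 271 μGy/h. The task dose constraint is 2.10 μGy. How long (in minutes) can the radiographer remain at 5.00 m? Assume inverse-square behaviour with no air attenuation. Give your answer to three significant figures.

By the inverse-square law, rate at 5.00 m:
(0.739/5.00)² = 0.02184, so 271 × 0.02184 = 5.919 μGy/h.
Stay time = 2.10 μGy ÷ 5.919 μGy/h = 0.3548 h = 21.29 min.

21.3 min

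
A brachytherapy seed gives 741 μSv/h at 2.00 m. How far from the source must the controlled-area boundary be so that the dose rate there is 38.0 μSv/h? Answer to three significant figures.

Using I₁d₁² = I₂d₂², d₂ = d₁·√(I₁/I₂).
I₁/I₂ = 741/38.0 = 19.50, so d₂ = 2.00 × √19.50 = 8.832 m.

8.83 m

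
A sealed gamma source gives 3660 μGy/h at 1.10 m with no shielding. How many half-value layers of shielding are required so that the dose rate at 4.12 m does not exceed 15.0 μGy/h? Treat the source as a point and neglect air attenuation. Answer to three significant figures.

4.12 half-value layers

At 4.12 m, distance alone gives (1.10/4.12)² = 0.07128, so 3660 × 0.07128 = 260.9 μGy/h.
Further attenuation needed: 260.9/15.0 = 17.39.
n = log₂(17.39) = 4.120 half-value layers.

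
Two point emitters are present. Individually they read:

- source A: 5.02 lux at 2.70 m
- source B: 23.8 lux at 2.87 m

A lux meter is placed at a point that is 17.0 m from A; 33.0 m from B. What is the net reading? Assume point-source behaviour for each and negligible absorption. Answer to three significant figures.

Each source contributes Iᵢ·(dᵢ/rᵢ)²; contributions add.
A: 5.02 × (2.70/17.0)² = 0.1266 lux
B: 23.8 × (2.87/33.0)² = 0.1800 lux
Total = 0.1266 + 0.1800 = 0.3066 lux.

0.307 lux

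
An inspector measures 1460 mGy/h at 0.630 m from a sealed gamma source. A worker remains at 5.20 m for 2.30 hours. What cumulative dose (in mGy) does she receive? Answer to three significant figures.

49.3 mGy

Applying the 1/r² law, rate at 5.20 m:
1460 × (0.630/5.20)² = 1460 × 0.01468 = 21.43 mGy/h.
Dose = rate × time = 21.43 mGy/h × 2.300 h = 49.29 mGy.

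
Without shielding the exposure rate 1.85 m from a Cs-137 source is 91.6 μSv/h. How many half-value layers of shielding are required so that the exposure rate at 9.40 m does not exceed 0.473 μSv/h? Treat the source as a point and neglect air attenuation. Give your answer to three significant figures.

2.91 half-value layers

At 9.40 m, distance alone gives (1.85/9.40)² = 0.03873, so 91.6 × 0.03873 = 3.548 μSv/h.
Further attenuation needed: 3.548/0.473 = 7.501.
n = log₂(7.501) = 2.907 half-value layers.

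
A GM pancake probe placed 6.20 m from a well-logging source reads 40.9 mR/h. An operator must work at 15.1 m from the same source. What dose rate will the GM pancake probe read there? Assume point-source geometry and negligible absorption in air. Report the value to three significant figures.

6.90 mR/h

Intensity scales as (d₁/d₂)², so scaling from 6.20 m to 15.1 m:
40.9 × (6.20/15.1)² = 40.9 × 0.1686 = 6.896 mR/h.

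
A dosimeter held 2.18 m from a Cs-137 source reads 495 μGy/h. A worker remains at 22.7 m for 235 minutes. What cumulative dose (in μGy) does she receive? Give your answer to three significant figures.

Since intensity falls as 1/r², rate at 22.7 m:
495 × (2.18/22.7)² = 495 × 0.009223 = 4.565 μGy/h.
Dose = rate × time = 4.565 μGy/h × 3.917 h = 17.88 μGy.

17.9 μGy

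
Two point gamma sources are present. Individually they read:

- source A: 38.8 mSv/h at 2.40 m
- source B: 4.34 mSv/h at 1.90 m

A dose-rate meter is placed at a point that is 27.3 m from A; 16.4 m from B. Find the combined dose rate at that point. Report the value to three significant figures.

Each source contributes Iᵢ·(dᵢ/rᵢ)²; contributions add.
A: 38.8 × (2.40/27.3)² = 0.2999 mSv/h
B: 4.34 × (1.90/16.4)² = 0.05825 mSv/h
Total = 0.2999 + 0.05825 = 0.3582 mSv/h.

0.358 mSv/h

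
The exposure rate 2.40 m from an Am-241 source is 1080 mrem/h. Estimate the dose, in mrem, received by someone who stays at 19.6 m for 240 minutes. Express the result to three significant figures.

64.8 mrem

Since intensity falls as 1/r², rate at 19.6 m:
1080 × (2.40/19.6)² = 1080 × 0.01499 = 16.19 mrem/h.
Dose = rate × time = 16.19 mrem/h × 4.000 h = 64.76 mrem.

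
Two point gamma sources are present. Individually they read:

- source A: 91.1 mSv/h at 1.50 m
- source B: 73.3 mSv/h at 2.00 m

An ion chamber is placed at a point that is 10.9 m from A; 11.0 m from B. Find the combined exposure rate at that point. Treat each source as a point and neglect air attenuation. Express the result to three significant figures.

By superposition, sum each source's inverse-square contribution:
A: 91.1 × (1.50/10.9)² = 1.725 mSv/h
B: 73.3 × (2.00/11.0)² = 2.423 mSv/h
Total = 1.725 + 2.423 = 4.148 mSv/h.

4.15 mSv/h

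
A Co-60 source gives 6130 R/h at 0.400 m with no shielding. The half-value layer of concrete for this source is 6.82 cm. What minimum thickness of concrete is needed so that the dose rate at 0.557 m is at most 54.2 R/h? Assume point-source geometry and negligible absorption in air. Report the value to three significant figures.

At 0.557 m, distance alone gives (0.400/0.557)² = 0.5157, so 6130 × 0.5157 = 3161 R/h.
Further attenuation needed: 3161/54.2 = 58.32.
n = log₂(58.32) = 5.866 half-value layers.
Thickness = 5.866 × 6.82 cm = 40.01 cm.

40.0 cm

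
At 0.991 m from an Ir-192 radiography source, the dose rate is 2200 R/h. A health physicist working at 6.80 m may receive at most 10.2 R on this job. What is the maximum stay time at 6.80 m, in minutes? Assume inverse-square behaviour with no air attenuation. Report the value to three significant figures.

13.1 min

By the inverse-square law, rate at 6.80 m:
(0.991/6.80)² = 0.02124, so 2200 × 0.02124 = 46.73 R/h.
Stay time = 10.2 R ÷ 46.73 R/h = 0.2183 h = 13.10 min.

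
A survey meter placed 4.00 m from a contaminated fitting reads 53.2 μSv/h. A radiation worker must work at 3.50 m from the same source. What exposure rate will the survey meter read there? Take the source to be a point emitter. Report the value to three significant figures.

69.5 μSv/h

Using I₁d₁² = I₂d₂², scaling from 4.00 m to 3.50 m:
(4.00/3.50)² = 1.306, so 53.2 × 1.306 = 69.48 μSv/h.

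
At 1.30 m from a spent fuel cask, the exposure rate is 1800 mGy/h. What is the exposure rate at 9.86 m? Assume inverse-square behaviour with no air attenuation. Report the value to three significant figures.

31.3 mGy/h

Applying the 1/r² law, the rate at 9.86 m is
(1.30/9.86)² = 0.01738, so 1800 × 0.01738 = 31.28 mGy/h.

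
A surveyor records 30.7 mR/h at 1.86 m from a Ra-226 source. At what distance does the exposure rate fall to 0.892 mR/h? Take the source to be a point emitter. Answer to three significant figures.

Applying the 1/r² law, d₂ = d₁·√(I₁/I₂).
I₁/I₂ = 30.7/0.892 = 34.42, so d₂ = 1.86 × √34.42 = 10.91 m.

10.9 m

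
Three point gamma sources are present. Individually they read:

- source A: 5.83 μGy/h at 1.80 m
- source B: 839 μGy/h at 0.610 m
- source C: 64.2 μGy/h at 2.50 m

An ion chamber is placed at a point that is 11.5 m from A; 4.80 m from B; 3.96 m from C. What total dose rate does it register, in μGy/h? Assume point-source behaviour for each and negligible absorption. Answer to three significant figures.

39.3 μGy/h

By superposition, sum each source's inverse-square contribution:
A: 5.83 × (1.80/11.5)² = 0.1428 μGy/h
B: 839 × (0.610/4.80)² = 13.55 μGy/h
C: 64.2 × (2.50/3.96)² = 25.59 μGy/h
Total = 0.1428 + 13.55 + 25.59 = 39.28 μGy/h.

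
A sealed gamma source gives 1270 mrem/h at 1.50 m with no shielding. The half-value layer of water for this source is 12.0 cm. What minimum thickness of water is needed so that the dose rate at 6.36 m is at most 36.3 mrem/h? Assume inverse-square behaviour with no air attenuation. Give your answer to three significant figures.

At 6.36 m, distance alone gives 1270 × (1.50/6.36)² = 1270 × 0.05562 = 70.64 mrem/h.
Further attenuation needed: 70.64/36.3 = 1.946.
n = log₂(1.946) = 0.9605 half-value layers.
Thickness = 0.9605 × 12.0 cm = 11.53 cm.

11.5 cm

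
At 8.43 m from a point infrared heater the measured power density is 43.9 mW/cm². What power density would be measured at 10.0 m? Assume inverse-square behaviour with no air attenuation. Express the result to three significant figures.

Applying the 1/r² law, scaling from 8.43 m to 10.0 m:
(8.43/10.0)² = 0.7106, so 43.9 × 0.7106 = 31.20 mW/cm².

31.2 mW/cm²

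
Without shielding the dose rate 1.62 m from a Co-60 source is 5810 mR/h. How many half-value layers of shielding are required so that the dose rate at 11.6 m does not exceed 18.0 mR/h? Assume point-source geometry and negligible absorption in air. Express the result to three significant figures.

At 11.6 m, distance alone gives 5810 × (1.62/11.6)² = 5810 × 0.01950 = 113.3 mR/h.
Further attenuation needed: 113.3/18.0 = 6.294.
n = log₂(6.294) = 2.654 half-value layers.

2.65 half-value layers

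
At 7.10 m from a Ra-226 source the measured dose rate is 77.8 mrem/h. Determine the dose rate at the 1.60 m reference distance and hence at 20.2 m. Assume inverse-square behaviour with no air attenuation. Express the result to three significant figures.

1530 mrem/h; 9.61 mrem/h

Since intensity falls as 1/r²,
At 1.60 m: 77.8 × (7.10/1.60)² = 77.8 × 19.69 = 1532 mrem/h
At 20.2 m: (1.60/20.2)² = 0.006274, so 1532 × 0.006274 = 9.612 mrem/h.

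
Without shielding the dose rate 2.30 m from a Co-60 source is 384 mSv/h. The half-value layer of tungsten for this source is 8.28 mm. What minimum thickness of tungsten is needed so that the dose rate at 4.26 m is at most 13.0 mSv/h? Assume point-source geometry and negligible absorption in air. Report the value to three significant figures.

25.7 mm

At 4.26 m, distance alone gives 384 × (2.30/4.26)² = 384 × 0.2915 = 111.9 mSv/h.
Further attenuation needed: 111.9/13.0 = 8.608.
n = log₂(8.608) = 3.106 half-value layers.
Thickness = 3.106 × 8.28 mm = 25.72 mm.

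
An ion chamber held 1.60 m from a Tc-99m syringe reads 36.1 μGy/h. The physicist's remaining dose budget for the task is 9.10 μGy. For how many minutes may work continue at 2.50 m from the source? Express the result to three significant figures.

36.9 min

By the inverse-square law, rate at 2.50 m:
(1.60/2.50)² = 0.4096, so 36.1 × 0.4096 = 14.79 μGy/h.
Stay time = 9.10 μGy ÷ 14.79 μGy/h = 0.6153 h = 36.92 min.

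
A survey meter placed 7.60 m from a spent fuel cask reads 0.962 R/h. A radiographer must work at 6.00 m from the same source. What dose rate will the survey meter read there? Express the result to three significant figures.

1.54 R/h

Applying the 1/r² law, scaling from 7.60 m to 6.00 m:
0.962 × (7.60/6.00)² = 0.962 × 1.604 = 1.543 R/h.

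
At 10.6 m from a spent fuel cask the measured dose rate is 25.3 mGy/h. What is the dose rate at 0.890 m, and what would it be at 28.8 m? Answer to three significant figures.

Since intensity falls as 1/r²,
At 0.890 m: 25.3 × (10.6/0.890)² = 25.3 × 141.9 = 3590 mGy/h
At 28.8 m: 3590 × (0.890/28.8)² = 3590 × 0.0009550 = 3.428 mGy/h.

3590 mGy/h; 3.43 mGy/h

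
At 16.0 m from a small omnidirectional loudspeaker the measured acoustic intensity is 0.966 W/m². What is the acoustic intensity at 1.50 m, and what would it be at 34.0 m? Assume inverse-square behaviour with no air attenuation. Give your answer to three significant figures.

110 W/m²; 0.214 W/m²

Applying the 1/r² law,
At 1.50 m: 0.966 × (16.0/1.50)² = 0.966 × 113.8 = 109.9 W/m²
At 34.0 m: 109.9 × (1.50/34.0)² = 109.9 × 0.001946 = 0.2139 W/m².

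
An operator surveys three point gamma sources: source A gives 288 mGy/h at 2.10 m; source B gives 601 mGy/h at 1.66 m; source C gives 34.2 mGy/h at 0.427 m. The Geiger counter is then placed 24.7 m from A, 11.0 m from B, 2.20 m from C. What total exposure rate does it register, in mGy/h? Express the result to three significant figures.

17.1 mGy/h

Each source contributes Iᵢ·(dᵢ/rᵢ)²; contributions add.
A: 288 × (2.10/24.7)² = 2.082 mGy/h
B: 601 × (1.66/11.0)² = 13.69 mGy/h
C: 34.2 × (0.427/2.20)² = 1.288 mGy/h
Total = 2.082 + 13.69 + 1.288 = 17.06 mGy/h.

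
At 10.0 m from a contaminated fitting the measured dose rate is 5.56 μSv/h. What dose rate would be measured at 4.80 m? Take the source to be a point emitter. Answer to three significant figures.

By the inverse-square law, scaling from 10.0 m to 4.80 m:
5.56 × (10.0/4.80)² = 5.56 × 4.340 = 24.13 μSv/h.

24.1 μSv/h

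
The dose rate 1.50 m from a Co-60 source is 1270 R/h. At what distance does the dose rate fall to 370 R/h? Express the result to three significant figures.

2.78 m

Since intensity falls as 1/r², d₂ = d₁·√(I₁/I₂).
I₁/I₂ = 1270/370 = 3.432, so d₂ = 1.50 × √3.432 = 2.779 m.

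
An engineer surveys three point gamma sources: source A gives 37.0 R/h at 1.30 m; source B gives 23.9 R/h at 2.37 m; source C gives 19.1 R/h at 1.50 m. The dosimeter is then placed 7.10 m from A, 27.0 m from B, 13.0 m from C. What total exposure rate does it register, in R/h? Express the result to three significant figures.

1.68 R/h

By superposition, sum each source's inverse-square contribution:
A: 37.0 × (1.30/7.10)² = 1.240 R/h
B: 23.9 × (2.37/27.0)² = 0.1841 R/h
C: 19.1 × (1.50/13.0)² = 0.2543 R/h
Total = 1.240 + 0.1841 + 0.2543 = 1.678 R/h.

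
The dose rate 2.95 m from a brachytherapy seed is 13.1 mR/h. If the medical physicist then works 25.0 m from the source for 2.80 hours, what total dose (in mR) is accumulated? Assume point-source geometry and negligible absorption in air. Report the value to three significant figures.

0.511 mR

Using I₁d₁² = I₂d₂², rate at 25.0 m:
(2.95/25.0)² = 0.01392, so 13.1 × 0.01392 = 0.1824 mR/h.
Dose = rate × time = 0.1824 mR/h × 2.800 h = 0.5107 mR.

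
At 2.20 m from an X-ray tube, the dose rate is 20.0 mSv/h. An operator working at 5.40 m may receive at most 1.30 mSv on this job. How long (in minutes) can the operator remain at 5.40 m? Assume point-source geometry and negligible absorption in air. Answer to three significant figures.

23.5 min

By the inverse-square law, rate at 5.40 m:
20.0 × (2.20/5.40)² = 20.0 × 0.1660 = 3.320 mSv/h.
Stay time = 1.30 mSv ÷ 3.320 mSv/h = 0.3916 h = 23.50 min.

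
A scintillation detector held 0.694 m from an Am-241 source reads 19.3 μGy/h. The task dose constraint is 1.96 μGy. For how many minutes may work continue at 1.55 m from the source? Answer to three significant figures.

Applying the 1/r² law, rate at 1.55 m:
19.3 × (0.694/1.55)² = 19.3 × 0.2005 = 3.870 μGy/h.
Stay time = 1.96 μGy ÷ 3.870 μGy/h = 0.5065 h = 30.39 min.

30.4 min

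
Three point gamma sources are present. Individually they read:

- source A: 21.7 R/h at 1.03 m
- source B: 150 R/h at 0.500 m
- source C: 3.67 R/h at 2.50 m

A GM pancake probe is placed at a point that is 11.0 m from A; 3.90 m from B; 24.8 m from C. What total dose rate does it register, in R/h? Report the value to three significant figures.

Each source contributes Iᵢ·(dᵢ/rᵢ)²; contributions add.
A: 21.7 × (1.03/11.0)² = 0.1903 R/h
B: 150 × (0.500/3.90)² = 2.465 R/h
C: 3.67 × (2.50/24.8)² = 0.03729 R/h
Total = 0.1903 + 2.465 + 0.03729 = 2.693 R/h.

2.69 R/h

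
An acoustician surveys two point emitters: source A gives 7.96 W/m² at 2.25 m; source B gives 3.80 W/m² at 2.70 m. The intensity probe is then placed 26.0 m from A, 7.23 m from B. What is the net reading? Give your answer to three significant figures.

By superposition, sum each source's inverse-square contribution:
A: 7.96 × (2.25/26.0)² = 0.05961 W/m²
B: 3.80 × (2.70/7.23)² = 0.5299 W/m²
Total = 0.05961 + 0.5299 = 0.5895 W/m².

0.590 W/m²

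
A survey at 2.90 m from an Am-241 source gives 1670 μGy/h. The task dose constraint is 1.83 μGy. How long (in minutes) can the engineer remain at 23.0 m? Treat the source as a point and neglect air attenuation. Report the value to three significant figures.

4.14 min

Applying the 1/r² law, rate at 23.0 m:
(2.90/23.0)² = 0.01590, so 1670 × 0.01590 = 26.55 μGy/h.
Stay time = 1.83 μGy ÷ 26.55 μGy/h = 0.06893 h = 4.136 min.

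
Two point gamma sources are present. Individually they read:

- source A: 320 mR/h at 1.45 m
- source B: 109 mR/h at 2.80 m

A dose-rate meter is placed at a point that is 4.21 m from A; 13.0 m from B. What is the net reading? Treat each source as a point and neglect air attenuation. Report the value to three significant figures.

43.0 mR/h

Each source contributes Iᵢ·(dᵢ/rᵢ)²; contributions add.
A: 320 × (1.45/4.21)² = 37.96 mR/h
B: 109 × (2.80/13.0)² = 5.057 mR/h
Total = 37.96 + 5.057 = 43.02 mR/h.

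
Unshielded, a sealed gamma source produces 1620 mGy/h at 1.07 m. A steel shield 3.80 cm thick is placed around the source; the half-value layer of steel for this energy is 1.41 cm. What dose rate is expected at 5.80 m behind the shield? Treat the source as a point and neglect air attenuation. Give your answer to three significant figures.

8.51 mGy/h

Distance alone: 1620 × (1.07/5.80)² = 1620 × 0.03403 = 55.13 mGy/h.
Shield: 3.80/1.41 = 2.695 half-value layers → attenuation 2^(−2.695) = 0.1544.
Combined: 55.13 × 0.1544 = 8.512 mGy/h.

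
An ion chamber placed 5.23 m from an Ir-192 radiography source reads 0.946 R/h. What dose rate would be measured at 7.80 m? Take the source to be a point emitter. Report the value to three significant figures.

Since intensity falls as 1/r², scaling from 5.23 m to 7.80 m:
(5.23/7.80)² = 0.4496, so 0.946 × 0.4496 = 0.4253 R/h.

0.425 R/h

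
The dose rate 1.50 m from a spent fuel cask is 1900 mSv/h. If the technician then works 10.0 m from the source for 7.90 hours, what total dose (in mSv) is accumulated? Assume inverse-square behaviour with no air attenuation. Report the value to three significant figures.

338 mSv

Intensity scales as (d₁/d₂)², so rate at 10.0 m:
1900 × (1.50/10.0)² = 1900 × 0.02250 = 42.75 mSv/h.
Dose = rate × time = 42.75 mSv/h × 7.900 h = 337.7 mSv.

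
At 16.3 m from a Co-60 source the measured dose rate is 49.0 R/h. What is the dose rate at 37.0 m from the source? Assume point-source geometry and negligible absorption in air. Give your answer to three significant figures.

9.51 R/h

Intensity scales as (d₁/d₂)², so scaling from 16.3 m to 37.0 m:
49.0 × (16.3/37.0)² = 49.0 × 0.1941 = 9.511 R/h.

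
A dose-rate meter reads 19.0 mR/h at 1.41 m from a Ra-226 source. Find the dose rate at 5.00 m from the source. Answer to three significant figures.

Applying the 1/r² law, the rate at 5.00 m is
(1.41/5.00)² = 0.07952, so 19.0 × 0.07952 = 1.511 mR/h.

1.51 mR/h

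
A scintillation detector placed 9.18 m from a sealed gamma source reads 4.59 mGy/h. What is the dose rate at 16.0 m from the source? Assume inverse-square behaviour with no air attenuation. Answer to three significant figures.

By the inverse-square law, scaling from 9.18 m to 16.0 m:
4.59 × (9.18/16.0)² = 4.59 × 0.3292 = 1.511 mGy/h.

1.51 mGy/h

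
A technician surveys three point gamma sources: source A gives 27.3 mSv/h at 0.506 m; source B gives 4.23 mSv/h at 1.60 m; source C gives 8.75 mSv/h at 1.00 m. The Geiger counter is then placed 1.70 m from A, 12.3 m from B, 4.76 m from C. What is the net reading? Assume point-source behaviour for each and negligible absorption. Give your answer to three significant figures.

Each source contributes Iᵢ·(dᵢ/rᵢ)²; contributions add.
A: 27.3 × (0.506/1.70)² = 2.419 mSv/h
B: 4.23 × (1.60/12.3)² = 0.07158 mSv/h
C: 8.75 × (1.00/4.76)² = 0.3862 mSv/h
Total = 2.419 + 0.07158 + 0.3862 = 2.877 mSv/h.

2.88 mSv/h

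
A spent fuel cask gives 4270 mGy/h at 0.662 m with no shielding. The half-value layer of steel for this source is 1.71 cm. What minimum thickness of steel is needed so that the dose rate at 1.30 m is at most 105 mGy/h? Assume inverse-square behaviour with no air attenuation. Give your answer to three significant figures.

5.81 cm

At 1.30 m, distance alone gives 4270 × (0.662/1.30)² = 4270 × 0.2593 = 1107 mGy/h.
Further attenuation needed: 1107/105 = 10.54.
n = log₂(10.54) = 3.398 half-value layers.
Thickness = 3.398 × 1.71 cm = 5.811 cm.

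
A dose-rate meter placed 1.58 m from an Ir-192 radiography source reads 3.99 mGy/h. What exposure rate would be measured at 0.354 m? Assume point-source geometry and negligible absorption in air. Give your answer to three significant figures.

Since intensity falls as 1/r², scaling from 1.58 m to 0.354 m:
3.99 × (1.58/0.354)² = 3.99 × 19.92 = 79.48 mGy/h.

79.5 mGy/h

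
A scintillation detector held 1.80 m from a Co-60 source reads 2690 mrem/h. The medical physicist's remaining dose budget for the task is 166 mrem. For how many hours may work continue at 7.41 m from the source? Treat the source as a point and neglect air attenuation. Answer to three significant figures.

By the inverse-square law, rate at 7.41 m:
(1.80/7.41)² = 0.05901, so 2690 × 0.05901 = 158.7 mrem/h.
Stay time = 166 mrem ÷ 158.7 mrem/h = 1.046 h.

1.05 h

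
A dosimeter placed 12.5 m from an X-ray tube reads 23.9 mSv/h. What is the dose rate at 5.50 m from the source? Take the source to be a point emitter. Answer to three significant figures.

By the inverse-square law, scaling from 12.5 m to 5.50 m:
(12.5/5.50)² = 5.165, so 23.9 × 5.165 = 123.4 mSv/h.

123 mSv/h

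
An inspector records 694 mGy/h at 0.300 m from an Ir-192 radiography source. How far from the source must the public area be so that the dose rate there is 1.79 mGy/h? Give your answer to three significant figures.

5.91 m

Since intensity falls as 1/r², d₂ = d₁·√(I₁/I₂).
I₁/I₂ = 694/1.79 = 387.7, so d₂ = 0.300 × √387.7 = 5.907 m.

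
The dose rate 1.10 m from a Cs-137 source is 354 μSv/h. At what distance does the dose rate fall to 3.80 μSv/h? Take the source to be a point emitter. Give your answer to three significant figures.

10.6 m

Applying the 1/r² law, d₂ = d₁·√(I₁/I₂).
I₁/I₂ = 354/3.80 = 93.16, so d₂ = 1.10 × √93.16 = 10.62 m.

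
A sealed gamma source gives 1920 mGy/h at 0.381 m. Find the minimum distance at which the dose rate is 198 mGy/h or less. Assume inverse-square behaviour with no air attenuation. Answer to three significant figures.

Since intensity falls as 1/r², d₂ = d₁·√(I₁/I₂).
I₁/I₂ = 1920/198 = 9.697, so d₂ = 0.381 × √9.697 = 1.186 m.

1.19 m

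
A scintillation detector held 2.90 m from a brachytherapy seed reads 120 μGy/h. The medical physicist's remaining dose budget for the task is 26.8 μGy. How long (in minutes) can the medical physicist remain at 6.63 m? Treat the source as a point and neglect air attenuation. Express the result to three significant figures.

By the inverse-square law, rate at 6.63 m:
(2.90/6.63)² = 0.1913, so 120 × 0.1913 = 22.96 μGy/h.
Stay time = 26.8 μGy ÷ 22.96 μGy/h = 1.167 h = 70.02 min.

70.0 min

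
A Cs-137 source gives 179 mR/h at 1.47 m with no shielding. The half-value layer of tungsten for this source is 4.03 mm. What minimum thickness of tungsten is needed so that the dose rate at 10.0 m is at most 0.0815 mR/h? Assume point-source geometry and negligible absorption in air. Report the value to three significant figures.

22.4 mm

At 10.0 m, distance alone gives (1.47/10.0)² = 0.02161, so 179 × 0.02161 = 3.868 mR/h.
Further attenuation needed: 3.868/0.0815 = 47.46.
n = log₂(47.46) = 5.569 half-value layers.
Thickness = 5.569 × 4.03 mm = 22.44 mm.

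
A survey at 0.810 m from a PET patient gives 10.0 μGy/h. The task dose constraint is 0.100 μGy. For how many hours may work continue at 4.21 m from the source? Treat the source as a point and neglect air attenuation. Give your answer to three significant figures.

0.270 h

Since intensity falls as 1/r², rate at 4.21 m:
10.0 × (0.810/4.21)² = 10.0 × 0.03702 = 0.3702 μGy/h.
Stay time = 0.100 μGy ÷ 0.3702 μGy/h = 0.2701 h.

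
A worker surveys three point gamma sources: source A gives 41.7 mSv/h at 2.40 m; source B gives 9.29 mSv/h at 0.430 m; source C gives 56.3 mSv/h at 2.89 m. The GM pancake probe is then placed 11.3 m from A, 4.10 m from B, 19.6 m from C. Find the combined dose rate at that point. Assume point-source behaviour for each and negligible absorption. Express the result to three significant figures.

By superposition, sum each source's inverse-square contribution:
A: 41.7 × (2.40/11.3)² = 1.881 mSv/h
B: 9.29 × (0.430/4.10)² = 0.1022 mSv/h
C: 56.3 × (2.89/19.6)² = 1.224 mSv/h
Total = 1.881 + 0.1022 + 1.224 = 3.207 mSv/h.

3.21 mSv/h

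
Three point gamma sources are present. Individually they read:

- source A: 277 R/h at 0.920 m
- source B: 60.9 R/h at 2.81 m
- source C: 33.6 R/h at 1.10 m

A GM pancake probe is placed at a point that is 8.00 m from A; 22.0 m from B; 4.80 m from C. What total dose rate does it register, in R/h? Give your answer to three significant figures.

Each source contributes Iᵢ·(dᵢ/rᵢ)²; contributions add.
A: 277 × (0.920/8.00)² = 3.663 R/h
B: 60.9 × (2.81/22.0)² = 0.9935 R/h
C: 33.6 × (1.10/4.80)² = 1.765 R/h
Total = 3.663 + 0.9935 + 1.765 = 6.421 R/h.

6.42 R/h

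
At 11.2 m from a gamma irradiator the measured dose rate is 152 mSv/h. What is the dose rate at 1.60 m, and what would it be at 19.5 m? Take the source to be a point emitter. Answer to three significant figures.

By the inverse-square law,
At 1.60 m: (11.2/1.60)² = 49.00, so 152 × 49.00 = 7448 mSv/h
At 19.5 m: 7448 × (1.60/19.5)² = 7448 × 0.006732 = 50.14 mSv/h.

7450 mSv/h; 50.1 mSv/h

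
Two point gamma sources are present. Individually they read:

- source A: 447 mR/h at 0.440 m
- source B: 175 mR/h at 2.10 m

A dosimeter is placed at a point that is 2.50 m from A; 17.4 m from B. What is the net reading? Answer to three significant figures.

By superposition, sum each source's inverse-square contribution:
A: 447 × (0.440/2.50)² = 13.85 mR/h
B: 175 × (2.10/17.4)² = 2.549 mR/h
Total = 13.85 + 2.549 = 16.40 mR/h.

16.4 mR/h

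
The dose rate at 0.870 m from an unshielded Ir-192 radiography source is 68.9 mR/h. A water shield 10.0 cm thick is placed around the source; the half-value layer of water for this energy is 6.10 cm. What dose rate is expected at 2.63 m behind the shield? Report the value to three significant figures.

Distance alone: (0.870/2.63)² = 0.1094, so 68.9 × 0.1094 = 7.538 mR/h.
Shield: 10.0/6.10 = 1.639 half-value layers → attenuation 2^(−1.639) = 0.3211.
Combined: 7.538 × 0.3211 = 2.420 mR/h.

2.42 mR/h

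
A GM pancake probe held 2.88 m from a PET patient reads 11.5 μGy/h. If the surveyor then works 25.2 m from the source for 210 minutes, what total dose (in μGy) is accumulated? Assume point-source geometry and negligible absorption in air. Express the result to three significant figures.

0.526 μGy

Intensity scales as (d₁/d₂)², so rate at 25.2 m:
(2.88/25.2)² = 0.01306, so 11.5 × 0.01306 = 0.1502 μGy/h.
Dose = rate × time = 0.1502 μGy/h × 3.500 h = 0.5257 μGy.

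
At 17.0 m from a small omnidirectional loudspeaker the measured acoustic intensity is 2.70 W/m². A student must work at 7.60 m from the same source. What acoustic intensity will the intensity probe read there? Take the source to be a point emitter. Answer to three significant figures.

13.5 W/m²

Applying the 1/r² law, scaling from 17.0 m to 7.60 m:
2.70 × (17.0/7.60)² = 2.70 × 5.003 = 13.51 W/m².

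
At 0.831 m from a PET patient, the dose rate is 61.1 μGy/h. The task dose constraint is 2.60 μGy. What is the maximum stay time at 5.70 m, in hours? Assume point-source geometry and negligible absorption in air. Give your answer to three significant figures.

By the inverse-square law, rate at 5.70 m:
61.1 × (0.831/5.70)² = 61.1 × 0.02125 = 1.298 μGy/h.
Stay time = 2.60 μGy ÷ 1.298 μGy/h = 2.003 h.

2.00 h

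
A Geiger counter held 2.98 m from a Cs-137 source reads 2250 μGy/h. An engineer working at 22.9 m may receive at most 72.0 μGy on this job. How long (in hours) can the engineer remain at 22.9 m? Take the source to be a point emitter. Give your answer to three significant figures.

1.89 h

Applying the 1/r² law, rate at 22.9 m:
2250 × (2.98/22.9)² = 2250 × 0.01693 = 38.09 μGy/h.
Stay time = 72.0 μGy ÷ 38.09 μGy/h = 1.890 h.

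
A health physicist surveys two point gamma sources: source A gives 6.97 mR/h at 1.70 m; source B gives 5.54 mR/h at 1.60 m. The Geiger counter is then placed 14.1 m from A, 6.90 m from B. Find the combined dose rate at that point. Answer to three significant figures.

Each source contributes Iᵢ·(dᵢ/rᵢ)²; contributions add.
A: 6.97 × (1.70/14.1)² = 0.1013 mR/h
B: 5.54 × (1.60/6.90)² = 0.2979 mR/h
Total = 0.1013 + 0.2979 = 0.3992 mR/h.

0.399 mR/h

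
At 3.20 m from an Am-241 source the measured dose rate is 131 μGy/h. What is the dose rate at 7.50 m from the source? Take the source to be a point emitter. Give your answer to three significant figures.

Applying the 1/r² law, scaling from 3.20 m to 7.50 m:
(3.20/7.50)² = 0.1820, so 131 × 0.1820 = 23.84 μGy/h.

23.8 μGy/h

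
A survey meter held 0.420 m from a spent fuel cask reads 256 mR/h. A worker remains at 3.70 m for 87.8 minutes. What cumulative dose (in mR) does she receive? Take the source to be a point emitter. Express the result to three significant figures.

Since intensity falls as 1/r², rate at 3.70 m:
(0.420/3.70)² = 0.01289, so 256 × 0.01289 = 3.300 mR/h.
Dose = rate × time = 3.300 mR/h × 1.463 h = 4.828 mR.

4.83 mR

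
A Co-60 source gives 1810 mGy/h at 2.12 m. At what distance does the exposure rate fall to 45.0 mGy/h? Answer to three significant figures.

Intensity scales as (d₁/d₂)², so d₂ = d₁·√(I₁/I₂).
I₁/I₂ = 1810/45.0 = 40.22, so d₂ = 2.12 × √40.22 = 13.44 m.

13.4 m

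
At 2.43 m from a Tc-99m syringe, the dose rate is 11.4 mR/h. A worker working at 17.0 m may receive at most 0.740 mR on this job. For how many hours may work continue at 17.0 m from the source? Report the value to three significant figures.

By the inverse-square law, rate at 17.0 m:
(2.43/17.0)² = 0.02043, so 11.4 × 0.02043 = 0.2329 mR/h.
Stay time = 0.740 mR ÷ 0.2329 mR/h = 3.177 h.

3.18 h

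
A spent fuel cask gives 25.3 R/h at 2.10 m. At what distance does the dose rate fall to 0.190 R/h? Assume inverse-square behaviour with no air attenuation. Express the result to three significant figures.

Intensity scales as (d₁/d₂)², so d₂ = d₁·√(I₁/I₂).
I₁/I₂ = 25.3/0.190 = 133.2, so d₂ = 2.10 × √133.2 = 24.24 m.

24.2 m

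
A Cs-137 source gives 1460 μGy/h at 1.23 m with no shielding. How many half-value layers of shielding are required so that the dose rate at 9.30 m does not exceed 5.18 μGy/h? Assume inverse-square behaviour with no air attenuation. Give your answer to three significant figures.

2.30 half-value layers

At 9.30 m, distance alone gives 1460 × (1.23/9.30)² = 1460 × 0.01749 = 25.54 μGy/h.
Further attenuation needed: 25.54/5.18 = 4.931.
n = log₂(4.931) = 2.302 half-value layers.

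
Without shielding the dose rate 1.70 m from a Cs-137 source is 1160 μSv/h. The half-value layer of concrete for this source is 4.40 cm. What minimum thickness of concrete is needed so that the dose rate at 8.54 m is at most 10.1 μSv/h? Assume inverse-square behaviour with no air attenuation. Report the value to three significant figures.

At 8.54 m, distance alone gives 1160 × (1.70/8.54)² = 1160 × 0.03963 = 45.97 μSv/h.
Further attenuation needed: 45.97/10.1 = 4.551.
n = log₂(4.551) = 2.186 half-value layers.
Thickness = 2.186 × 4.40 cm = 9.618 cm.

9.62 cm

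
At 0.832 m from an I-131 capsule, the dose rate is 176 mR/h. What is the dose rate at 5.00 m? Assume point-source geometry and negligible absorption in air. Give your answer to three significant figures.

Intensity scales as (d₁/d₂)², so the rate at 5.00 m is
176 × (0.832/5.00)² = 176 × 0.02769 = 4.873 mR/h.

4.87 mR/h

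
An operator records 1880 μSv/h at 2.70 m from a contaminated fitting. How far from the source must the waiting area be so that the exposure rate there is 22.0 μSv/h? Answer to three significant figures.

25.0 m

Using I₁d₁² = I₂d₂², d₂ = d₁·√(I₁/I₂).
I₁/I₂ = 1880/22.0 = 85.45, so d₂ = 2.70 × √85.45 = 24.96 m.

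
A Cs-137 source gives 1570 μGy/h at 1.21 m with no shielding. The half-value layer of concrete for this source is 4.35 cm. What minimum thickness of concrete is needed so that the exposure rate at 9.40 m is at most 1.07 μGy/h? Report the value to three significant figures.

At 9.40 m, distance alone gives 1570 × (1.21/9.40)² = 1570 × 0.01657 = 26.01 μGy/h.
Further attenuation needed: 26.01/1.07 = 24.31.
n = log₂(24.31) = 4.603 half-value layers.
Thickness = 4.603 × 4.35 cm = 20.02 cm.

20.0 cm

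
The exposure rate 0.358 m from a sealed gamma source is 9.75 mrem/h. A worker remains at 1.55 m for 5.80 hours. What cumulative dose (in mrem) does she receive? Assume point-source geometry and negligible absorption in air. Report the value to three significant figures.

Intensity scales as (d₁/d₂)², so rate at 1.55 m:
9.75 × (0.358/1.55)² = 9.75 × 0.05335 = 0.5202 mrem/h.
Dose = rate × time = 0.5202 mrem/h × 5.800 h = 3.017 mrem.

3.02 mrem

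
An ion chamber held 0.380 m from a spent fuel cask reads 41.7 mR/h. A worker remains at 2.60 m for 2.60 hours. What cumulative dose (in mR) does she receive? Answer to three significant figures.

2.32 mR

Since intensity falls as 1/r², rate at 2.60 m:
(0.380/2.60)² = 0.02136, so 41.7 × 0.02136 = 0.8907 mR/h.
Dose = rate × time = 0.8907 mR/h × 2.600 h = 2.316 mR.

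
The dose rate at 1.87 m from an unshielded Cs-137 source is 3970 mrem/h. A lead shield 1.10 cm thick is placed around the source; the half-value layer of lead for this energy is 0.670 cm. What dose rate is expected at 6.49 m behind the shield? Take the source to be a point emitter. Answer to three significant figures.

106 mrem/h

Distance alone: 3970 × (1.87/6.49)² = 3970 × 0.08302 = 329.6 mrem/h.
Shield: 1.10/0.670 = 1.642 half-value layers → attenuation 2^(−1.642) = 0.3204.
Combined: 329.6 × 0.3204 = 105.6 mrem/h.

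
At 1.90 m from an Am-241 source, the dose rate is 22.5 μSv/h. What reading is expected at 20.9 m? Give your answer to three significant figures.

0.186 μSv/h

By the inverse-square law, the rate at 20.9 m is
22.5 × (1.90/20.9)² = 22.5 × 0.008264 = 0.1859 μSv/h.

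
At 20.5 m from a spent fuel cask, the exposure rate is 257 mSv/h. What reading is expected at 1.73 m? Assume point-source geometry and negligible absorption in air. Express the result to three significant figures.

36100 mSv/h

Since intensity falls as 1/r², the rate at 1.73 m is
(20.5/1.73)² = 140.4, so 257 × 140.4 = 36080 mSv/h.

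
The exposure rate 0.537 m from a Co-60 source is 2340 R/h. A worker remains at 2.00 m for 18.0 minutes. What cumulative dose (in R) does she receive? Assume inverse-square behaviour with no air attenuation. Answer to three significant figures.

By the inverse-square law, rate at 2.00 m:
2340 × (0.537/2.00)² = 2340 × 0.07209 = 168.7 R/h.
Dose = rate × time = 168.7 R/h × 0.3000 h = 50.61 R.

50.6 R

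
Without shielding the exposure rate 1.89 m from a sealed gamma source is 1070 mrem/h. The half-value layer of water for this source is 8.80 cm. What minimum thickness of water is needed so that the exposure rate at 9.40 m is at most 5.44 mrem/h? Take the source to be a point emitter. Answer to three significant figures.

26.3 cm

At 9.40 m, distance alone gives (1.89/9.40)² = 0.04043, so 1070 × 0.04043 = 43.26 mrem/h.
Further attenuation needed: 43.26/5.44 = 7.952.
n = log₂(7.952) = 2.991 half-value layers.
Thickness = 2.991 × 8.80 cm = 26.32 cm.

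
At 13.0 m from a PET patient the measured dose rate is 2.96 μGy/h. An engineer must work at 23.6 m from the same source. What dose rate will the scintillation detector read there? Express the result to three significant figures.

Using I₁d₁² = I₂d₂², scaling from 13.0 m to 23.6 m:
2.96 × (13.0/23.6)² = 2.96 × 0.3034 = 0.8981 μGy/h.

0.898 μGy/h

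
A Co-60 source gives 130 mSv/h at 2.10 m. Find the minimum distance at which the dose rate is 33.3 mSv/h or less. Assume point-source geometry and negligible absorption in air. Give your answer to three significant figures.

4.15 m

Since intensity falls as 1/r², d₂ = d₁·√(I₁/I₂).
I₁/I₂ = 130/33.3 = 3.904, so d₂ = 2.10 × √3.904 = 4.149 m.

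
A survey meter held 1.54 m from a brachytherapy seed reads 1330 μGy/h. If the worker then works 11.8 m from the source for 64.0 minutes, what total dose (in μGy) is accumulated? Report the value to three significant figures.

Using I₁d₁² = I₂d₂², rate at 11.8 m:
1330 × (1.54/11.8)² = 1330 × 0.01703 = 22.65 μGy/h.
Dose = rate × time = 22.65 μGy/h × 1.067 h = 24.17 μGy.

24.2 μGy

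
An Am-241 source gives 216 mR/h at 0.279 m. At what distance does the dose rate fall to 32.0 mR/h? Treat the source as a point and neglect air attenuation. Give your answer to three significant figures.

Using I₁d₁² = I₂d₂², d₂ = d₁·√(I₁/I₂).
I₁/I₂ = 216/32.0 = 6.750, so d₂ = 0.279 × √6.750 = 0.7249 m.

0.725 m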